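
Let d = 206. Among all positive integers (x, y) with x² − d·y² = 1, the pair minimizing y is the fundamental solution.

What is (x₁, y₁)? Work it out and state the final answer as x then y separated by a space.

√206 → a₀=14, period (2,1,5,14,5,1,2,28); ℓ=8 even so k=7
a_0=14:  p_0=14·1+0=14,  q_0=14·0+1=1
a_1=2:  p_1=2·14+1=29,  q_1=2·1+0=2
a_2=1:  p_2=1·29+14=43,  q_2=1·2+1=3
…
a_6=1:  p_6=1·17539+3459=20998,  q_6=1·1222+241=1463
a_7=2:  p_7=2·20998+17539=59535,  q_7=2·1463+1222=4148
(x₁, y₁) = (59535, 4148);  59535² − 206·4148² = 1 ✓

59535 4148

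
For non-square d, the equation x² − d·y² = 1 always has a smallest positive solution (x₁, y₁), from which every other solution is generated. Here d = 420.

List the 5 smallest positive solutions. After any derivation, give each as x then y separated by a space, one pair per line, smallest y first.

41 2
3361 164
275561 13446
22592641 1102408
1852321001 90384010

√420 → a₀=20, period (2,40); ℓ=2 even so k=1
a_0=20:  p_0=20·1+0=20,  q_0=20·0+1=1
a_1=2:  p_1=2·20+1=41,  q_1=2·1+0=2
(x₁, y₁) = (41, 2);  41² − 420·2² = 1 ✓
k=2:  x_2 = 41·41+420·2·2 = 3361,  y_2 = 41·2+2·41 = 164
k=3:  x_3 = 41·3361+420·2·164 = 275561,  y_3 = 41·164+2·3361 = 13446
k=4:  x_4 = 41·275561+420·2·13446 = 22592641,  y_4 = 41·13446+2·275561 = 1102408
k=5:  x_5 = 41·22592641+420·2·1102408 = 1852321001,  y_5 = 41·1102408+2·22592641 = 90384010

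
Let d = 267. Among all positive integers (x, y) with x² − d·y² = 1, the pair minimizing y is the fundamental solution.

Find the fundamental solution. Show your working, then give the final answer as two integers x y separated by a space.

d=267: √d = [16; 2,1,15,1,2,32] (ℓ=6, even), read p_5/q_5
k=0  a_k=16  p_k/q_k = 16/1
…
k=2  a_k=1  p_k/q_k = 49/3
k=3  a_k=15  p_k/q_k = 768/47
k=4  a_k=1  p_k/q_k = 817/50
k=5  a_k=2  p_k/q_k = 2402/147
→ (2402, 147).  Check: 2402²=5769604, 267·147²=5769603, difference 1.

2402 147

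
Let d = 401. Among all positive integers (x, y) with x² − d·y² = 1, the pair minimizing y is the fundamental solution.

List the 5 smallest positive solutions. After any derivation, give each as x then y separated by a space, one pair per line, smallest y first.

[20; 40] for √401; ℓ=1 ⇒ convergent index 1
a_0=20:  p_0=20·1+0=20,  q_0=20·0+1=1
a_1=40:  p_1=40·20+1=801,  q_1=40·1+0=40
fundamental: x₁=801, y₁=40  (since 641601 − 401·1600 = 1)
n=2: (801,40)∘(801,40) = (801·801+401·40·40, 801·40+40·801) = (1283201,64080)
n=3: (1283201,64080)∘(801,40) = (801·1283201+401·40·64080, 801·64080+40·1283201) = (2055687201,102656120)
n=4: (2055687201,102656120)∘(801,40) = (801·2055687201+401·40·102656120, 801·102656120+40·2055687201) = (3293209612801,164455040160)
n=5: (3293209612801,164455040160)∘(801,40) = (801·3293209612801+401·40·164455040160, 801·164455040160+40·3293209612801) = (5275719744020001,263456871680200)

801 40
1283201 64080
2055687201 102656120
3293209612801 164455040160
5275719744020001 263456871680200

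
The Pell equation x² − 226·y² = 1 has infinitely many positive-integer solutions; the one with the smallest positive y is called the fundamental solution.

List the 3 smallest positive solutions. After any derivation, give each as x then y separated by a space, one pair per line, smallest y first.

√226 = [15; 30, …], period ℓ=1 (odd) → k=1
k=0  a_k=15  p_k/q_k = 15/1
k=1  a_k=30  p_k/q_k = 451/30
fundamental: x₁=451, y₁=30  (since 203401 − 226·900 = 1)
n=2: (451,30)∘(451,30) = (451·451+226·30·30, 451·30+30·451) = (406801,27060)
n=3: (406801,27060)∘(451,30) = (451·406801+226·30·27060, 451·27060+30·406801) = (366934051,24408090)

451 30
406801 27060
366934051 24408090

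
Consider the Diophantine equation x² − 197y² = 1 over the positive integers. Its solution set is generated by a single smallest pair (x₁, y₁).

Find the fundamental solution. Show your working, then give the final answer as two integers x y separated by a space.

393 28

√197 → a₀=14, period (28); ℓ=1 odd so k=1
k=0  a_k=14  p_k/q_k = 14/1
k=1  a_k=28  p_k/q_k = 393/28
(x₁, y₁) = (393, 28);  393² − 197·28² = 1 ✓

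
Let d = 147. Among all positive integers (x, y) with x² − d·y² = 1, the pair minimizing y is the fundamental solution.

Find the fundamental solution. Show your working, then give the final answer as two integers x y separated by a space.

97 8

[12; 8,24] for √147; ℓ=2 ⇒ convergent index 1
k=0  a_k=12  p_k/q_k = 12/1
k=1  a_k=8  p_k/q_k = 97/8
→ (97, 8).  Check: 97²=9409, 147·8²=9408, difference 1.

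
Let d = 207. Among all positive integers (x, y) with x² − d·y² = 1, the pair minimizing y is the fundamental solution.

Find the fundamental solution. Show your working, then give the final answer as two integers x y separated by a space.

1151 80

[14; 2,1,1,2,1,1,2,28] for √207; ℓ=8 ⇒ convergent index 7
i=0: a=14 ⇒ p=14, q=1
…
i=3: a=1 ⇒ p=72, q=5
i=4: a=2 ⇒ p=187, q=13
i=5: a=1 ⇒ p=259, q=18
i=6: a=1 ⇒ p=446, q=31
i=7: a=2 ⇒ p=1151, q=80
(x₁, y₁) = (1151, 80);  1151² − 207·80² = 1 ✓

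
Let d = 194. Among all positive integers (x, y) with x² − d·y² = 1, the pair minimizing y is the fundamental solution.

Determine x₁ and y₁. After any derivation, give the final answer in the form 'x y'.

195 14

√194 → a₀=13, period (1,12,1,26); ℓ=4 even so k=3
i=0: a=13 ⇒ p=13, q=1
i=1: a=1 ⇒ p=14, q=1
i=2: a=12 ⇒ p=181, q=13
i=3: a=1 ⇒ p=195, q=14
→ (195, 14).  Check: 195²=38025, 194·14²=38024, difference 1.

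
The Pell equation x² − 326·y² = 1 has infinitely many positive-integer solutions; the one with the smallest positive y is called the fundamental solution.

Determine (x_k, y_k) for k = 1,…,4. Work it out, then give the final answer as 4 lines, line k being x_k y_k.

d=326: √d = [18; 18,36] (ℓ=2, even), read p_1/q_1
k=0  a_k=18  p_k/q_k = 18/1
k=1  a_k=18  p_k/q_k = 325/18
(x₁, y₁) = (325, 18);  325² − 326·18² = 1 ✓
n=2: (325,18)∘(325,18) = (325·325+326·18·18, 325·18+18·325) = (211249,11700)
n=3: (211249,11700)∘(325,18) = (325·211249+326·18·11700, 325·11700+18·211249) = (137311525,7604982)
n=4: (137311525,7604982)∘(325,18) = (325·137311525+326·18·7604982, 325·7604982+18·137311525) = (89252280001,4943226600)

325 18
211249 11700
137311525 7604982
89252280001 4943226600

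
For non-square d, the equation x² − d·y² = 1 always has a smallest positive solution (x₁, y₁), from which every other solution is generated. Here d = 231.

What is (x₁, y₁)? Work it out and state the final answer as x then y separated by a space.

[15; 5,30] for √231; ℓ=2 ⇒ convergent index 1
step 0: (15, 1)  from 15·(1,0) + (0,1)
step 1: (76, 5)  from 5·(15,1) + (1,0)
(x₁, y₁) = (76, 5);  76² − 231·5² = 1 ✓

76 5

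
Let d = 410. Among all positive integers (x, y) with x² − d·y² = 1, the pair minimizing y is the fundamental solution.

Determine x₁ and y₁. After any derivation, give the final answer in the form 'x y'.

√410 = [20; 4,40, …], period ℓ=2 (even) → k=1
i=0: a=20 ⇒ p=20, q=1
i=1: a=4 ⇒ p=81, q=4
(x₁, y₁) = (81, 4);  81² − 410·4² = 1 ✓

81 4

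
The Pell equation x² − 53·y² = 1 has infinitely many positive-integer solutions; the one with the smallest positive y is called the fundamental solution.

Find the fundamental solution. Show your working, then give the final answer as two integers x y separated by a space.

d=53: √d = [7; 3,1,1,3,14] (ℓ=5, odd), read p_9/q_9
k=0  a_k=7  p_k/q_k = 7/1
…
k=3  a_k=1  p_k/q_k = 51/7
k=4  a_k=3  p_k/q_k = 182/25
…
k=6  a_k=3  p_k/q_k = 7979/1096
…
k=8  a_k=1  p_k/q_k = 18557/2549
k=9  a_k=3  p_k/q_k = 66249/9100
→ (66249, 9100).  Check: 66249²=4388930001, 53·9100²=4388930000, difference 1.

66249 9100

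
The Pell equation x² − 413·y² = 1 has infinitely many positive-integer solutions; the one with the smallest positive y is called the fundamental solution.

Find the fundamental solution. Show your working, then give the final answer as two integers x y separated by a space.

113399 5580

√413 → a₀=20, period (3,9,1,4,1,9,3,40); ℓ=8 even so k=7
i=0: a=20 ⇒ p=20, q=1
…
i=2: a=9 ⇒ p=569, q=28
…
i=4: a=4 ⇒ p=3089, q=152
…
i=6: a=9 ⇒ p=36560, q=1799
i=7: a=3 ⇒ p=113399, q=5580
fundamental: x₁=113399, y₁=5580  (since 12859333201 − 413·31136400 = 1)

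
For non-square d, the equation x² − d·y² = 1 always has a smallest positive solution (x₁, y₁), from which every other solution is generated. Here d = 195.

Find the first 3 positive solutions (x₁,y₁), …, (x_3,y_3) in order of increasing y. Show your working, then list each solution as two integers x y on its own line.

[13; 1,26] for √195; ℓ=2 ⇒ convergent index 1
a_0=13:  p_0=13·1+0=13,  q_0=13·0+1=1
a_1=1:  p_1=1·13+1=14,  q_1=1·1+0=1
fundamental: x₁=14, y₁=1  (since 196 − 195·1 = 1)
(x_2, y_2) = (14·14 + 195·1·1, 14·1 + 1·14) = (391, 28)
(x_3, y_3) = (14·391 + 195·1·28, 14·28 + 1·391) = (10934, 783)

14 1
391 28
10934 783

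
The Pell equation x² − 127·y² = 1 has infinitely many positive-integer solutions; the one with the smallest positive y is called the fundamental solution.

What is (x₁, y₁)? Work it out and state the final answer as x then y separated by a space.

√127 → a₀=11, period (3,1,2,2,7,11,7,2,2,1,3,22); ℓ=12 even so k=11
a_0=11:  p_0=11·1+0=11,  q_0=11·0+1=1
a_1=3:  p_1=3·11+1=34,  q_1=3·1+0=3
…
a_5=7:  p_5=7·293+124=2175,  q_5=7·26+11=193
a_6=11:  p_6=11·2175+293=24218,  q_6=11·193+26=2149
a_7=7:  p_7=7·24218+2175=171701,  q_7=7·2149+193=15236
a_8=2:  p_8=2·171701+24218=367620,  q_8=2·15236+2149=32621
a_9=2:  p_9=2·367620+171701=906941,  q_9=2·32621+15236=80478
a_10=1:  p_10=1·906941+367620=1274561,  q_10=1·80478+32621=113099
a_11=3:  p_11=3·1274561+906941=4730624,  q_11=3·113099+80478=419775
→ (4730624, 419775).  Check: 4730624²=22378803429376, 127·419775²=22378803429375, difference 1.

4730624 419775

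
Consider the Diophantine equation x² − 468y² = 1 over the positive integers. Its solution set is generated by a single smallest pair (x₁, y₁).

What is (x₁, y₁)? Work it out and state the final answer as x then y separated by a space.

[21; 1,1,1,2,1,1,1,42] for √468; ℓ=8 ⇒ convergent index 7
a_0=21:  p_0=21·1+0=21,  q_0=21·0+1=1
a_1=1:  p_1=1·21+1=22,  q_1=1·1+0=1
a_2=1:  p_2=1·22+21=43,  q_2=1·1+1=2
a_3=1:  p_3=1·43+22=65,  q_3=1·2+1=3
a_4=2:  p_4=2·65+43=173,  q_4=2·3+2=8
a_5=1:  p_5=1·173+65=238,  q_5=1·8+3=11
a_6=1:  p_6=1·238+173=411,  q_6=1·11+8=19
a_7=1:  p_7=1·411+238=649,  q_7=1·19+11=30
→ (649, 30).  Check: 649²=421201, 468·30²=421200, difference 1.

649 30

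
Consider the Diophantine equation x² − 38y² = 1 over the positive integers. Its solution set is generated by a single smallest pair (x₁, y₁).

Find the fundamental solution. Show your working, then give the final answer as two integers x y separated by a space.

d=38: √d = [6; 6,12] (ℓ=2, even), read p_1/q_1
a_0=6:  p_0=6·1+0=6,  q_0=6·0+1=1
a_1=6:  p_1=6·6+1=37,  q_1=6·1+0=6
(x₁, y₁) = (37, 6);  37² − 38·6² = 1 ✓

37 6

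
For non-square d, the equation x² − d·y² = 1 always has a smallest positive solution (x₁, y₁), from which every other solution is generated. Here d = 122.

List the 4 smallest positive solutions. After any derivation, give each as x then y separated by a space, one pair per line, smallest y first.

d=122: √d = [11; 22] (ℓ=1, odd), read p_1/q_1
step 0: (11, 1)  from 11·(1,0) + (0,1)
step 1: (243, 22)  from 22·(11,1) + (1,0)
(x₁, y₁) = (243, 22);  243² − 122·22² = 1 ✓
(243+22√122)^2 = 118097 + 10692√122
(243+22√122)^3 = 57394899 + 5196290√122
(243+22√122)^4 = 27893802817 + 2525386248√122

243 22
118097 10692
57394899 5196290
27893802817 2525386248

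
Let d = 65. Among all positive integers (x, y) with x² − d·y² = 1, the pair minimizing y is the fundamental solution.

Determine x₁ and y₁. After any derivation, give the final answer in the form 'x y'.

√65 = [8; 16, …], period ℓ=1 (odd) → k=1
step 0: (8, 1)  from 8·(1,0) + (0,1)
step 1: (129, 16)  from 16·(8,1) + (1,0)
(x₁, y₁) = (129, 16);  129² − 65·16² = 1 ✓

129 16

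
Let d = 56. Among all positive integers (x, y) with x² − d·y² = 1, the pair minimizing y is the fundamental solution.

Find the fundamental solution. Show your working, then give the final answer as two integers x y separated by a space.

√56 → a₀=7, period (2,14); ℓ=2 even so k=1
a_0=7:  p_0=7·1+0=7,  q_0=7·0+1=1
a_1=2:  p_1=2·7+1=15,  q_1=2·1+0=2
(x₁, y₁) = (15, 2);  15² − 56·2² = 1 ✓

15 2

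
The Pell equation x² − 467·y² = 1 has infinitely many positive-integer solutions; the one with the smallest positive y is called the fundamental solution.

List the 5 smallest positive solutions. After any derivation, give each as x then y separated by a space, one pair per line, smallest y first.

1625626 75225
5285319783751 244575431700
17183906517558380626 795176361465413175
55869210433019434807260001 2585318735566902940613400
181644882158758119549456134390626 8405522709648569143113732563625

√467 → a₀=21, period (1,1,1,1,3,…,1,1,42); ℓ=14 even so k=13
a_0=21:  p_0=21·1+0=21,  q_0=21·0+1=1
a_1=1:  p_1=1·21+1=22,  q_1=1·1+0=1
a_2=1:  p_2=1·22+21=43,  q_2=1·1+1=2
…
a_7=21:  p_7=21·1275+389=27164,  q_7=21·59+18=1257
a_8=3:  p_8=3·27164+1275=82767,  q_8=3·1257+59=3830
a_9=3:  p_9=3·82767+27164=275465,  q_9=3·3830+1257=12747
…
a_11=1:  p_11=1·358232+275465=633697,  q_11=1·16577+12747=29324
a_12=1:  p_12=1·633697+358232=991929,  q_12=1·29324+16577=45901
a_13=1:  p_13=1·991929+633697=1625626,  q_13=1·45901+29324=75225
→ (1625626, 75225).  Check: 1625626²=2642659891876, 467·75225²=2642659891875, difference 1.
(1625626+75225√467)^2 = 5285319783751 + 244575431700√467
(1625626+75225√467)^3 = 17183906517558380626 + 795176361465413175√467
(1625626+75225√467)^4 = 55869210433019434807260001 + 2585318735566902940613400√467
(1625626+75225√467)^5 = 181644882158758119549456134390626 + 8405522709648569143113732563625√467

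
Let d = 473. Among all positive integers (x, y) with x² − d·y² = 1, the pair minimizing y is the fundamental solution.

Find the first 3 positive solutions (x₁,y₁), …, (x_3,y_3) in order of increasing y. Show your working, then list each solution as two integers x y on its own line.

87 4
15137 696
2633751 121100

[21; 1,2,1,42] for √473; ℓ=4 ⇒ convergent index 3
k=0  a_k=21  p_k/q_k = 21/1
…
k=2  a_k=2  p_k/q_k = 65/3
k=3  a_k=1  p_k/q_k = 87/4
→ (87, 4).  Check: 87²=7569, 473·4²=7568, difference 1.
n=2: (87,4)∘(87,4) = (87·87+473·4·4, 87·4+4·87) = (15137,696)
n=3: (15137,696)∘(87,4) = (87·15137+473·4·696, 87·696+4·15137) = (2633751,121100)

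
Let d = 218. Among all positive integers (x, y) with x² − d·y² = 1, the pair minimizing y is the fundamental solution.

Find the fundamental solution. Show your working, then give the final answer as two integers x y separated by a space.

126003 8534

[14; 1,3,3,1,28] for √218; ℓ=5 ⇒ convergent index 9
step 0: (14, 1)  from 14·(1,0) + (0,1)
step 1: (15, 1)  from 1·(14,1) + (1,0)
step 2: (59, 4)  from 3·(15,1) + (14,1)
step 3: (192, 13)  from 3·(59,4) + (15,1)
step 4: (251, 17)  from 1·(192,13) + (59,4)
step 5: (7220, 489)  from 28·(251,17) + (192,13)
step 6: (7471, 506)  from 1·(7220,489) + (251,17)
step 7: (29633, 2007)  from 3·(7471,506) + (7220,489)
step 8: (96370, 6527)  from 3·(29633,2007) + (7471,506)
step 9: (126003, 8534)  from 1·(96370,6527) + (29633,2007)
fundamental: x₁=126003, y₁=8534  (since 15876756009 − 218·72829156 = 1)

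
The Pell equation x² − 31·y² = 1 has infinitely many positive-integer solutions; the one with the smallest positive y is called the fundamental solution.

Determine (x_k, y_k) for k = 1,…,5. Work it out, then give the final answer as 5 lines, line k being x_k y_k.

1520 273
4620799 829920
14047227440 2522956527
42703566796801 7669787012160
129818829015047600 23316149994009873

d=31: √d = [5; 1,1,3,5,3,1,1,10] (ℓ=8, even), read p_7/q_7
a_0=5:  p_0=5·1+0=5,  q_0=5·0+1=1
…
a_5=3:  p_5=3·206+39=657,  q_5=3·37+7=118
a_6=1:  p_6=1·657+206=863,  q_6=1·118+37=155
a_7=1:  p_7=1·863+657=1520,  q_7=1·155+118=273
→ (1520, 273).  Check: 1520²=2310400, 31·273²=2310399, difference 1.
n=2: (1520,273)∘(1520,273) = (1520·1520+31·273·273, 1520·273+273·1520) = (4620799,829920)
n=3: (4620799,829920)∘(1520,273) = (1520·4620799+31·273·829920, 1520·829920+273·4620799) = (14047227440,2522956527)
n=4: (14047227440,2522956527)∘(1520,273) = (1520·14047227440+31·273·2522956527, 1520·2522956527+273·14047227440) = (42703566796801,7669787012160)
n=5: (42703566796801,7669787012160)∘(1520,273) = (1520·42703566796801+31·273·7669787012160, 1520·7669787012160+273·42703566796801) = (129818829015047600,23316149994009873)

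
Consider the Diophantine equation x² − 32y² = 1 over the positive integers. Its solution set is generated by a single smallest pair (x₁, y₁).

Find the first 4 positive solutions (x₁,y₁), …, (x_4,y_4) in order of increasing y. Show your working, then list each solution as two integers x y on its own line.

d=32: √d = [5; 1,1,1,10] (ℓ=4, even), read p_3/q_3
k=0  a_k=5  p_k/q_k = 5/1
…
k=2  a_k=1  p_k/q_k = 11/2
k=3  a_k=1  p_k/q_k = 17/3
fundamental: x₁=17, y₁=3  (since 289 − 32·9 = 1)
(17+3√32)^2 = 577 + 102√32
(17+3√32)^3 = 19601 + 3465√32
(17+3√32)^4 = 665857 + 117708√32

17 3
577 102
19601 3465
665857 117708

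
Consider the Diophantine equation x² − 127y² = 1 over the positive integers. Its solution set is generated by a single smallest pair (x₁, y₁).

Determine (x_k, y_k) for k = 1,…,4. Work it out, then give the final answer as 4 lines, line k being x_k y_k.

[11; 3,1,2,2,7,11,7,2,2,1,3,22] for √127; ℓ=12 ⇒ convergent index 11
i=0: a=11 ⇒ p=11, q=1
i=1: a=3 ⇒ p=34, q=3
…
i=3: a=2 ⇒ p=124, q=11
i=4: a=2 ⇒ p=293, q=26
i=5: a=7 ⇒ p=2175, q=193
i=6: a=11 ⇒ p=24218, q=2149
i=7: a=7 ⇒ p=171701, q=15236
i=8: a=2 ⇒ p=367620, q=32621
…
i=10: a=1 ⇒ p=1274561, q=113099
i=11: a=3 ⇒ p=4730624, q=419775
→ (4730624, 419775).  Check: 4730624²=22378803429376, 127·419775²=22378803429375, difference 1.
n=2: (4730624,419775)∘(4730624,419775) = (4730624·4730624+127·419775·419775, 4730624·419775+419775·4730624) = (44757606858751,3971595379200)
n=3: (44757606858751,3971595379200)∘(4730624,419775) = (4730624·44757606858751+127·419775·3971595379200, 4730624·3971595379200+419775·44757606858751) = (423462818377139450624,37576248838264821825)
n=4: (423462818377139450624,37576248838264821825)∘(4730624,419775) = (4730624·423462818377139450624+127·419775·37576248838264821825, 4730624·37576248838264821825+419775·423462818377139450624) = (4006486743445029115330560001,355518209168531397366758400)

4730624 419775
44757606858751 3971595379200
423462818377139450624 37576248838264821825
4006486743445029115330560001 355518209168531397366758400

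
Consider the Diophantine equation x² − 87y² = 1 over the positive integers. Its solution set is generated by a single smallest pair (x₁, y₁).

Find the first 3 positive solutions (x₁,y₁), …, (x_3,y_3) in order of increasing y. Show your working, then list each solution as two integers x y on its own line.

28 3
1567 168
87724 9405

√87 → a₀=9, period (3,18); ℓ=2 even so k=1
i=0: a=9 ⇒ p=9, q=1
i=1: a=3 ⇒ p=28, q=3
(x₁, y₁) = (28, 3);  28² − 87·3² = 1 ✓
n=2: (28,3)∘(28,3) = (28·28+87·3·3, 28·3+3·28) = (1567,168)
n=3: (1567,168)∘(28,3) = (28·1567+87·3·168, 28·168+3·1567) = (87724,9405)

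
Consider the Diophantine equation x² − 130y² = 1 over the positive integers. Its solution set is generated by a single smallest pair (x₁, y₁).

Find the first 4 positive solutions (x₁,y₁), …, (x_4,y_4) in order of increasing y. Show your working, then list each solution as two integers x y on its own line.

d=130: √d = [11; 2,2,22] (ℓ=3, odd), read p_5/q_5
a_0=11:  p_0=11·1+0=11,  q_0=11·0+1=1
…
a_2=2:  p_2=2·23+11=57,  q_2=2·2+1=5
a_3=22:  p_3=22·57+23=1277,  q_3=22·5+2=112
a_4=2:  p_4=2·1277+57=2611,  q_4=2·112+5=229
a_5=2:  p_5=2·2611+1277=6499,  q_5=2·229+112=570
fundamental: x₁=6499, y₁=570  (since 42237001 − 130·324900 = 1)
k=2:  x_2 = 6499·6499+130·570·570 = 84474001,  y_2 = 6499·570+570·6499 = 7408860
k=3:  x_3 = 6499·84474001+130·570·7408860 = 1097993058499,  y_3 = 6499·7408860+570·84474001 = 96300361710
k=4:  x_4 = 6499·1097993058499+130·570·96300361710 = 14271713689896001,  y_4 = 6499·96300361710+570·1097993058499 = 1251712094097720

6499 570
84474001 7408860
1097993058499 96300361710
14271713689896001 1251712094097720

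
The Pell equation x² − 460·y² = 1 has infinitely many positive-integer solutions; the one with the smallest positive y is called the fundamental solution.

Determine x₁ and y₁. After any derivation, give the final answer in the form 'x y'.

2535751 118230

√460 → a₀=21, period (2,4,3,1,2,10,2,1,3,4,2,42); ℓ=12 even so k=11
a_0=21:  p_0=21·1+0=21,  q_0=21·0+1=1
…
a_2=4:  p_2=4·43+21=193,  q_2=4·2+1=9
a_3=3:  p_3=3·193+43=622,  q_3=3·9+2=29
a_4=1:  p_4=1·622+193=815,  q_4=1·29+9=38
…
a_6=10:  p_6=10·2252+815=23335,  q_6=10·105+38=1088
a_7=2:  p_7=2·23335+2252=48922,  q_7=2·1088+105=2281
a_8=1:  p_8=1·48922+23335=72257,  q_8=1·2281+1088=3369
…
a_10=4:  p_10=4·265693+72257=1135029,  q_10=4·12388+3369=52921
a_11=2:  p_11=2·1135029+265693=2535751,  q_11=2·52921+12388=118230
fundamental: x₁=2535751, y₁=118230  (since 6430033134001 − 460·13978332900 = 1)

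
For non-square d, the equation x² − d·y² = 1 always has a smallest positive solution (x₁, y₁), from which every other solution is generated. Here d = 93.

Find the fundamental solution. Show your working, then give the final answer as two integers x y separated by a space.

√93 → a₀=9, period (1,1,1,4,6,4,1,1,1,18); ℓ=10 even so k=9
i=0: a=9 ⇒ p=9, q=1
…
i=2: a=1 ⇒ p=19, q=2
i=3: a=1 ⇒ p=29, q=3
…
i=8: a=1 ⇒ p=7821, q=811
i=9: a=1 ⇒ p=12151, q=1260
fundamental: x₁=12151, y₁=1260  (since 147646801 − 93·1587600 = 1)

12151 1260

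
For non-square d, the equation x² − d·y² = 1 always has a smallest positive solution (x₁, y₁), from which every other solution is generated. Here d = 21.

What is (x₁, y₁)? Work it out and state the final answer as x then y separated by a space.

d=21: √d = [4; 1,1,2,1,1,8] (ℓ=6, even), read p_5/q_5
i=0: a=4 ⇒ p=4, q=1
…
i=3: a=2 ⇒ p=23, q=5
i=4: a=1 ⇒ p=32, q=7
i=5: a=1 ⇒ p=55, q=12
(x₁, y₁) = (55, 12);  55² − 21·12² = 1 ✓

55 12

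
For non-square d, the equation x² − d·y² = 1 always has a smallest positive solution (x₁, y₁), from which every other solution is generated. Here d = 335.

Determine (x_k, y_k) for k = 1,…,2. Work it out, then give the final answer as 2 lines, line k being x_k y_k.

604 33
729631 39864

√335 → a₀=18, period (3,3,3,36); ℓ=4 even so k=3
step 0: (18, 1)  from 18·(1,0) + (0,1)
…
step 2: (183, 10)  from 3·(55,3) + (18,1)
step 3: (604, 33)  from 3·(183,10) + (55,3)
(x₁, y₁) = (604, 33);  604² − 335·33² = 1 ✓
n=2: (604,33)∘(604,33) = (604·604+335·33·33, 604·33+33·604) = (729631,39864)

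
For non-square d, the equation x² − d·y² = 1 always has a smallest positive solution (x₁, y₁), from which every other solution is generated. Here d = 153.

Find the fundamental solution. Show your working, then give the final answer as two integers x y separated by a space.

2177 176

√153 → a₀=12, period (2,1,2,2,2,1,2,24); ℓ=8 even so k=7
i=0: a=12 ⇒ p=12, q=1
i=1: a=2 ⇒ p=25, q=2
i=2: a=1 ⇒ p=37, q=3
…
i=6: a=1 ⇒ p=804, q=65
i=7: a=2 ⇒ p=2177, q=176
(x₁, y₁) = (2177, 176);  2177² − 153·176² = 1 ✓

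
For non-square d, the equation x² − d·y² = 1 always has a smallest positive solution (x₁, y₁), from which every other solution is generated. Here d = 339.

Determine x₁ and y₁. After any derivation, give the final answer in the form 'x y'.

[18; 2,2,2,1,17,1,2,2,2,36] for √339; ℓ=10 ⇒ convergent index 9
i=0: a=18 ⇒ p=18, q=1
…
i=5: a=17 ⇒ p=5542, q=301
i=6: a=1 ⇒ p=5855, q=318
…
i=8: a=2 ⇒ p=40359, q=2192
i=9: a=2 ⇒ p=97970, q=5321
(x₁, y₁) = (97970, 5321);  97970² − 339·5321² = 1 ✓

97970 5321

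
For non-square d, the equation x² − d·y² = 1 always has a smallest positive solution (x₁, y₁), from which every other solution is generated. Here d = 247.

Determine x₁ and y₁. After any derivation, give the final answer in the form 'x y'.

85292 5427

√247 → a₀=15, period (1,2,1,1,9,1,9,1,1,2,1,30); ℓ=12 even so k=11
k=0  a_k=15  p_k/q_k = 15/1
k=1  a_k=1  p_k/q_k = 16/1
…
k=3  a_k=1  p_k/q_k = 63/4
k=4  a_k=1  p_k/q_k = 110/7
k=5  a_k=9  p_k/q_k = 1053/67
k=6  a_k=1  p_k/q_k = 1163/74
k=7  a_k=9  p_k/q_k = 11520/733
k=8  a_k=1  p_k/q_k = 12683/807
…
k=10  a_k=2  p_k/q_k = 61089/3887
k=11  a_k=1  p_k/q_k = 85292/5427
(x₁, y₁) = (85292, 5427);  85292² − 247·5427² = 1 ✓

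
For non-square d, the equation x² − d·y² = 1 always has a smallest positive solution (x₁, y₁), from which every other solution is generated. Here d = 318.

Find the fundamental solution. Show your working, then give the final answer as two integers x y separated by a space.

d=318: √d = [17; 1,4,1,34] (ℓ=4, even), read p_3/q_3
k=0  a_k=17  p_k/q_k = 17/1
k=1  a_k=1  p_k/q_k = 18/1
k=2  a_k=4  p_k/q_k = 89/5
k=3  a_k=1  p_k/q_k = 107/6
(x₁, y₁) = (107, 6);  107² − 318·6² = 1 ✓

107 6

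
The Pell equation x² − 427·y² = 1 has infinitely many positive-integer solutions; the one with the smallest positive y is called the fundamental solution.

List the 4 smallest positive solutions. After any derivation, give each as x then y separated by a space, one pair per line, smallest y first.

[20; 1,1,1,40] for √427; ℓ=4 ⇒ convergent index 3
i=0: a=20 ⇒ p=20, q=1
…
i=2: a=1 ⇒ p=41, q=2
i=3: a=1 ⇒ p=62, q=3
→ (62, 3).  Check: 62²=3844, 427·3²=3843, difference 1.
k=2:  x_2 = 62·62+427·3·3 = 7687,  y_2 = 62·3+3·62 = 372
k=3:  x_3 = 62·7687+427·3·372 = 953126,  y_3 = 62·372+3·7687 = 46125
k=4:  x_4 = 62·953126+427·3·46125 = 118179937,  y_4 = 62·46125+3·953126 = 5719128

62 3
7687 372
953126 46125
118179937 5719128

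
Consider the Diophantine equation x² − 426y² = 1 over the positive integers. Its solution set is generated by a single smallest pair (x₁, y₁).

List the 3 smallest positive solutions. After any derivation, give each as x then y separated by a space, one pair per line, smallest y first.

88751 4300
15753480001 763258600
2796274207048751 135479928012900

√426 → a₀=20, period (1,1,1,3,2,6,2,3,1,1,1,40); ℓ=12 even so k=11
k=0  a_k=20  p_k/q_k = 20/1
k=1  a_k=1  p_k/q_k = 21/1
k=2  a_k=1  p_k/q_k = 41/2
k=3  a_k=1  p_k/q_k = 62/3
k=4  a_k=3  p_k/q_k = 227/11
k=5  a_k=2  p_k/q_k = 516/25
k=6  a_k=6  p_k/q_k = 3323/161
k=7  a_k=2  p_k/q_k = 7162/347
k=8  a_k=3  p_k/q_k = 24809/1202
k=9  a_k=1  p_k/q_k = 31971/1549
k=10  a_k=1  p_k/q_k = 56780/2751
k=11  a_k=1  p_k/q_k = 88751/4300
(x₁, y₁) = (88751, 4300);  88751² − 426·4300² = 1 ✓
k=2:  x_2 = 88751·88751+426·4300·4300 = 15753480001,  y_2 = 88751·4300+4300·88751 = 763258600
k=3:  x_3 = 88751·15753480001+426·4300·763258600 = 2796274207048751,  y_3 = 88751·763258600+4300·15753480001 = 135479928012900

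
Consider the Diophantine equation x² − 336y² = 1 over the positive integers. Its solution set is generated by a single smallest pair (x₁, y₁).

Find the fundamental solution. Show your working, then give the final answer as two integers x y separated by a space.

55 3

[18; 3,36] for √336; ℓ=2 ⇒ convergent index 1
k=0  a_k=18  p_k/q_k = 18/1
k=1  a_k=3  p_k/q_k = 55/3
→ (55, 3).  Check: 55²=3025, 336·3²=3024, difference 1.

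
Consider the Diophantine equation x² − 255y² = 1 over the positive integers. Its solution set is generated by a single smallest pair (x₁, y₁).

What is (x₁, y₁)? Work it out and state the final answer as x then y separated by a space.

[15; 1,30] for √255; ℓ=2 ⇒ convergent index 1
a_0=15:  p_0=15·1+0=15,  q_0=15·0+1=1
a_1=1:  p_1=1·15+1=16,  q_1=1·1+0=1
(x₁, y₁) = (16, 1);  16² − 255·1² = 1 ✓

16 1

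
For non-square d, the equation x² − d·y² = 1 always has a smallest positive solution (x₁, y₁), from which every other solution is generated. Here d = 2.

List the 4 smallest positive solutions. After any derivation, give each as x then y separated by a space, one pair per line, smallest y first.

3 2
17 12
99 70
577 408

√2 = [1; 2, …], period ℓ=1 (odd) → k=1
step 0: (1, 1)  from 1·(1,0) + (0,1)
step 1: (3, 2)  from 2·(1,1) + (1,0)
(x₁, y₁) = (3, 2);  3² − 2·2² = 1 ✓
(3+2√2)^2 = 17 + 12√2
(3+2√2)^3 = 99 + 70√2
(3+2√2)^4 = 577 + 408√2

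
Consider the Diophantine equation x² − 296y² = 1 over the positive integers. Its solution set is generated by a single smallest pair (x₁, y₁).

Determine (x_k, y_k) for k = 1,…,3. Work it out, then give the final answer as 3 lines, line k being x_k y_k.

d=296: √d = [17; 4,1,7,1,4,34] (ℓ=6, even), read p_5/q_5
a_0=17:  p_0=17·1+0=17,  q_0=17·0+1=1
…
a_2=1:  p_2=1·69+17=86,  q_2=1·4+1=5
…
a_4=1:  p_4=1·671+86=757,  q_4=1·39+5=44
a_5=4:  p_5=4·757+671=3699,  q_5=4·44+39=215
→ (3699, 215).  Check: 3699²=13682601, 296·215²=13682600, difference 1.
n=2: (3699,215)∘(3699,215) = (3699·3699+296·215·215, 3699·215+215·3699) = (27365201,1590570)
n=3: (27365201,1590570)∘(3699,215) = (3699·27365201+296·215·1590570, 3699·1590570+215·27365201) = (202447753299,11767036645)

3699 215
27365201 1590570
202447753299 11767036645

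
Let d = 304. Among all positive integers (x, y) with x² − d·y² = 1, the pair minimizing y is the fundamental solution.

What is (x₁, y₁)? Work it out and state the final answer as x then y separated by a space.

57799 3315

√304 → a₀=17, period (2,3,2,1,1,1,1,1,2,3,2,34); ℓ=12 even so k=11
a_0=17:  p_0=17·1+0=17,  q_0=17·0+1=1
…
a_6=1:  p_6=1·680+401=1081,  q_6=1·39+23=62
…
a_9=2:  p_9=2·2842+1761=7445,  q_9=2·163+101=427
a_10=3:  p_10=3·7445+2842=25177,  q_10=3·427+163=1444
a_11=2:  p_11=2·25177+7445=57799,  q_11=2·1444+427=3315
→ (57799, 3315).  Check: 57799²=3340724401, 304·3315²=3340724400, difference 1.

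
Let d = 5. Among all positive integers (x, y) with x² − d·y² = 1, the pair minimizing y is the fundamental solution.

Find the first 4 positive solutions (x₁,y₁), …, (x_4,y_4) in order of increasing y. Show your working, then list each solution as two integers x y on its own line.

9 4
161 72
2889 1292
51841 23184

d=5: √d = [2; 4] (ℓ=1, odd), read p_1/q_1
i=0: a=2 ⇒ p=2, q=1
i=1: a=4 ⇒ p=9, q=4
(x₁, y₁) = (9, 4);  9² − 5·4² = 1 ✓
(9+4√5)^2 = 161 + 72√5
(9+4√5)^3 = 2889 + 1292√5
(9+4√5)^4 = 51841 + 23184√5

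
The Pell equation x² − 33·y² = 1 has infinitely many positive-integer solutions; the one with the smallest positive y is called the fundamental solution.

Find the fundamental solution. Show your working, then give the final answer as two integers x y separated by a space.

d=33: √d = [5; 1,2,1,10] (ℓ=4, even), read p_3/q_3
i=0: a=5 ⇒ p=5, q=1
…
i=2: a=2 ⇒ p=17, q=3
i=3: a=1 ⇒ p=23, q=4
fundamental: x₁=23, y₁=4  (since 529 − 33·16 = 1)

23 4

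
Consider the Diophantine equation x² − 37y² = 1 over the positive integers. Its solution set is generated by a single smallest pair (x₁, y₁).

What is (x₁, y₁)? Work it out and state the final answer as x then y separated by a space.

√37 = [6; 12, …], period ℓ=1 (odd) → k=1
step 0: (6, 1)  from 6·(1,0) + (0,1)
step 1: (73, 12)  from 12·(6,1) + (1,0)
→ (73, 12).  Check: 73²=5329, 37·12²=5328, difference 1.

73 12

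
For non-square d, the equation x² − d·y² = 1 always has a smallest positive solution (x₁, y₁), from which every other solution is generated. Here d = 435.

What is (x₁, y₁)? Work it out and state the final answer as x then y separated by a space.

146 7

√435 = [20; 1,5,1,40, …], period ℓ=4 (even) → k=3
step 0: (20, 1)  from 20·(1,0) + (0,1)
…
step 2: (125, 6)  from 5·(21,1) + (20,1)
step 3: (146, 7)  from 1·(125,6) + (21,1)
fundamental: x₁=146, y₁=7  (since 21316 − 435·49 = 1)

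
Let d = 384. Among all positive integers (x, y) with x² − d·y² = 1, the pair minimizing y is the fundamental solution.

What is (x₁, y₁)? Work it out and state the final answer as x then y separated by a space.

4801 245

d=384: √d = [19; 1,1,2,9,2,1,1,38] (ℓ=8, even), read p_7/q_7
i=0: a=19 ⇒ p=19, q=1
i=1: a=1 ⇒ p=20, q=1
i=2: a=1 ⇒ p=39, q=2
…
i=5: a=2 ⇒ p=1940, q=99
i=6: a=1 ⇒ p=2861, q=146
i=7: a=1 ⇒ p=4801, q=245
→ (4801, 245).  Check: 4801²=23049601, 384·245²=23049600, difference 1.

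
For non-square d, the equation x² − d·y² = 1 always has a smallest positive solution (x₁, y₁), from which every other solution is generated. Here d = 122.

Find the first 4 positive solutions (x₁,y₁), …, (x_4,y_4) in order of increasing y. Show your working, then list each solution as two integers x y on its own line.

243 22
118097 10692
57394899 5196290
27893802817 2525386248

√122 → a₀=11, period (22); ℓ=1 odd so k=1
step 0: (11, 1)  from 11·(1,0) + (0,1)
step 1: (243, 22)  from 22·(11,1) + (1,0)
(x₁, y₁) = (243, 22);  243² − 122·22² = 1 ✓
(243+22√122)^2 = 118097 + 10692√122
(243+22√122)^3 = 57394899 + 5196290√122
(243+22√122)^4 = 27893802817 + 2525386248√122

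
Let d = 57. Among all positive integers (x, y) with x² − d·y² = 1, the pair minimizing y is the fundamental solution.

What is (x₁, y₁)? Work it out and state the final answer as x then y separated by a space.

√57 = [7; 1,1,4,1,1,14, …], period ℓ=6 (even) → k=5
a_0=7:  p_0=7·1+0=7,  q_0=7·0+1=1
a_1=1:  p_1=1·7+1=8,  q_1=1·1+0=1
…
a_3=4:  p_3=4·15+8=68,  q_3=4·2+1=9
a_4=1:  p_4=1·68+15=83,  q_4=1·9+2=11
a_5=1:  p_5=1·83+68=151,  q_5=1·11+9=20
→ (151, 20).  Check: 151²=22801, 57·20²=22800, difference 1.

151 20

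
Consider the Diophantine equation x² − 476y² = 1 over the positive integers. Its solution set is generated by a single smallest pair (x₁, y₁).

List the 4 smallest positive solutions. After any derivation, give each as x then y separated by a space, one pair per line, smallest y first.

√476 = [21; 1,4,2,10,2,4,1,42, …], period ℓ=8 (even) → k=7
step 0: (21, 1)  from 21·(1,0) + (0,1)
…
step 5: (5258, 241)  from 2·(2509,115) + (240,11)
step 6: (23541, 1079)  from 4·(5258,241) + (2509,115)
step 7: (28799, 1320)  from 1·(23541,1079) + (5258,241)
fundamental: x₁=28799, y₁=1320  (since 829382401 − 476·1742400 = 1)
(x_2, y_2) = (28799·28799 + 476·1320·1320, 28799·1320 + 1320·28799) = (1658764801, 76029360)
(x_3, y_3) = (28799·1658764801 + 476·1320·76029360, 28799·76029360 + 1320·1658764801) = (95541534979199, 4379139075960)
(x_4, y_4) = (28799·95541534979199 + 476·1320·4379139075960, 28799·4379139075960 + 1320·95541534979199) = (5503001330073139201, 252229652421114720)

28799 1320
1658764801 76029360
95541534979199 4379139075960
5503001330073139201 252229652421114720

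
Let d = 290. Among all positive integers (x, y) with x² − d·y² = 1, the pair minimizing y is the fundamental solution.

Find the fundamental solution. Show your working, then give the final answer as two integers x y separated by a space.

579 34

[17; 34] for √290; ℓ=1 ⇒ convergent index 1
k=0  a_k=17  p_k/q_k = 17/1
k=1  a_k=34  p_k/q_k = 579/34
→ (579, 34).  Check: 579²=335241, 290·34²=335240, difference 1.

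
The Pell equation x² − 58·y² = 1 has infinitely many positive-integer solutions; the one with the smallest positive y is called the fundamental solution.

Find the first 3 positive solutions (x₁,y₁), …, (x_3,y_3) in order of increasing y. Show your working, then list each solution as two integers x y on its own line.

√58 = [7; 1,1,1,1,1,1,14, …], period ℓ=7 (odd) → k=13
k=0  a_k=7  p_k/q_k = 7/1
k=1  a_k=1  p_k/q_k = 8/1
k=2  a_k=1  p_k/q_k = 15/2
k=3  a_k=1  p_k/q_k = 23/3
k=4  a_k=1  p_k/q_k = 38/5
…
k=6  a_k=1  p_k/q_k = 99/13
k=7  a_k=14  p_k/q_k = 1447/190
k=8  a_k=1  p_k/q_k = 1546/203
k=9  a_k=1  p_k/q_k = 2993/393
…
k=12  a_k=1  p_k/q_k = 12071/1585
k=13  a_k=1  p_k/q_k = 19603/2574
(x₁, y₁) = (19603, 2574);  19603² − 58·2574² = 1 ✓
(x_2, y_2) = (19603·19603 + 58·2574·2574, 19603·2574 + 2574·19603) = (768555217, 100916244)
(x_3, y_3) = (19603·768555217 + 58·2574·100916244, 19603·100916244 + 2574·768555217) = (30131975818099, 3956522259690)

19603 2574
768555217 100916244
30131975818099 3956522259690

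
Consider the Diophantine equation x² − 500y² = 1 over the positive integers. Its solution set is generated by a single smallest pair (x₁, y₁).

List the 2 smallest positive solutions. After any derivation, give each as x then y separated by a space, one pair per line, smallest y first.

√500 → a₀=22, period (2,1,3,2,1,…,1,2,44); ℓ=14 even so k=13
a_0=22:  p_0=22·1+0=22,  q_0=22·0+1=1
a_1=2:  p_1=2·22+1=45,  q_1=2·1+0=2
a_2=1:  p_2=1·45+22=67,  q_2=1·2+1=3
a_3=3:  p_3=3·67+45=246,  q_3=3·3+2=11
…
a_6=1:  p_6=1·805+559=1364,  q_6=1·36+25=61
…
a_8=1:  p_8=1·14445+1364=15809,  q_8=1·646+61=707
a_9=1:  p_9=1·15809+14445=30254,  q_9=1·707+646=1353
a_10=2:  p_10=2·30254+15809=76317,  q_10=2·1353+707=3413
a_11=3:  p_11=3·76317+30254=259205,  q_11=3·3413+1353=11592
a_12=1:  p_12=1·259205+76317=335522,  q_12=1·11592+3413=15005
a_13=2:  p_13=2·335522+259205=930249,  q_13=2·15005+11592=41602
fundamental: x₁=930249, y₁=41602  (since 865363202001 − 500·1730726404 = 1)
n=2: (930249,41602)∘(930249,41602) = (930249·930249+500·41602·41602, 930249·41602+41602·930249) = (1730726404001,77400437796)

930249 41602
1730726404001 77400437796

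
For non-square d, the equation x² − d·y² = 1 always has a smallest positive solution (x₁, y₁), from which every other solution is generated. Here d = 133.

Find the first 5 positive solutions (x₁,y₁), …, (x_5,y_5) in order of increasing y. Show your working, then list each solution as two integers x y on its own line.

√133 = [11; 1,1,7,5,1,…,1,1,22, …], period ℓ=16 (even) → k=15
step 0: (11, 1)  from 11·(1,0) + (0,1)
step 1: (12, 1)  from 1·(11,1) + (1,0)
…
step 4: (888, 77)  from 5·(173,15) + (23,2)
…
step 6: (1949, 169)  from 1·(1061,92) + (888,77)
step 7: (3010, 261)  from 1·(1949,169) + (1061,92)
step 8: (7969, 691)  from 2·(3010,261) + (1949,169)
step 9: (10979, 952)  from 1·(7969,691) + (3010,261)
…
step 11: (29927, 2595)  from 1·(18948,1643) + (10979,952)
…
step 14: (1378591, 119539)  from 1·(1210008,104921) + (168583,14618)
step 15: (2588599, 224460)  from 1·(1378591,119539) + (1210008,104921)
→ (2588599, 224460).  Check: 2588599²=6700844782801, 133·224460²=6700844782800, difference 1.
n=2: (2588599,224460)∘(2588599,224460) = (2588599·2588599+133·224460·224460, 2588599·224460+224460·2588599) = (13401689565601,1162073863080)
n=3: (13401689565601,1162073863080)∘(2588599,224460) = (2588599·13401689565601+133·224460·1162073863080, 2588599·1162073863080+224460·13401689565601) = (69383200415647777399,6016286479789825380)
n=4: (69383200415647777399,6016286479789825380)∘(2588599,224460) = (2588599·69383200415647777399+133·224460·6016286479789825380, 2588599·6016286479789825380+224460·69383200415647777399) = (359210566425477440164982401,31147506330593762303822160)
n=5: (359210566425477440164982401,31147506330593762303822160)∘(2588599,224460) = (2588599·359210566425477440164982401+133·224460·31147506330593762303822160, 2588599·31147506330593762303822160+224460·359210566425477440164982401) = (1859704226076779569066850908714999,161256807479731348725343689282300)

2588599 224460
13401689565601 1162073863080
69383200415647777399 6016286479789825380
359210566425477440164982401 31147506330593762303822160
1859704226076779569066850908714999 161256807479731348725343689282300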